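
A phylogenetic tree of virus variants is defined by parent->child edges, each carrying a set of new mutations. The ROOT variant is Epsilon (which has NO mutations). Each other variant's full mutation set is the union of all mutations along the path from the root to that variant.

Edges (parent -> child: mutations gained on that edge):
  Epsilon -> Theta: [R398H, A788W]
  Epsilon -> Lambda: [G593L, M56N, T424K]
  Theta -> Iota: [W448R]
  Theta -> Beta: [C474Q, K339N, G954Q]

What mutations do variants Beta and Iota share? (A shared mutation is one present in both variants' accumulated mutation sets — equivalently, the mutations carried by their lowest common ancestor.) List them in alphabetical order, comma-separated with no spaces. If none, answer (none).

Accumulating mutations along path to Beta:
  At Epsilon: gained [] -> total []
  At Theta: gained ['R398H', 'A788W'] -> total ['A788W', 'R398H']
  At Beta: gained ['C474Q', 'K339N', 'G954Q'] -> total ['A788W', 'C474Q', 'G954Q', 'K339N', 'R398H']
Mutations(Beta) = ['A788W', 'C474Q', 'G954Q', 'K339N', 'R398H']
Accumulating mutations along path to Iota:
  At Epsilon: gained [] -> total []
  At Theta: gained ['R398H', 'A788W'] -> total ['A788W', 'R398H']
  At Iota: gained ['W448R'] -> total ['A788W', 'R398H', 'W448R']
Mutations(Iota) = ['A788W', 'R398H', 'W448R']
Intersection: ['A788W', 'C474Q', 'G954Q', 'K339N', 'R398H'] ∩ ['A788W', 'R398H', 'W448R'] = ['A788W', 'R398H']

Answer: A788W,R398H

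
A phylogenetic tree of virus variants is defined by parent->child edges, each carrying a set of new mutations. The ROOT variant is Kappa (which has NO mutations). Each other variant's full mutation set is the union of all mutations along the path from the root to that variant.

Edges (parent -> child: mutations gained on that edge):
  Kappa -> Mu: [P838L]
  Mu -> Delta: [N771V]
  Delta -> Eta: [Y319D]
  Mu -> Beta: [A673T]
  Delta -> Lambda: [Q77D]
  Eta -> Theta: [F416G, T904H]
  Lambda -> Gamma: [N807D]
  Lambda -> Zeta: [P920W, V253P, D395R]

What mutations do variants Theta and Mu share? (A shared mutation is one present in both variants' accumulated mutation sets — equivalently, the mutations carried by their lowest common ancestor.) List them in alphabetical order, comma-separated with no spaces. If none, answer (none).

Accumulating mutations along path to Theta:
  At Kappa: gained [] -> total []
  At Mu: gained ['P838L'] -> total ['P838L']
  At Delta: gained ['N771V'] -> total ['N771V', 'P838L']
  At Eta: gained ['Y319D'] -> total ['N771V', 'P838L', 'Y319D']
  At Theta: gained ['F416G', 'T904H'] -> total ['F416G', 'N771V', 'P838L', 'T904H', 'Y319D']
Mutations(Theta) = ['F416G', 'N771V', 'P838L', 'T904H', 'Y319D']
Accumulating mutations along path to Mu:
  At Kappa: gained [] -> total []
  At Mu: gained ['P838L'] -> total ['P838L']
Mutations(Mu) = ['P838L']
Intersection: ['F416G', 'N771V', 'P838L', 'T904H', 'Y319D'] ∩ ['P838L'] = ['P838L']

Answer: P838L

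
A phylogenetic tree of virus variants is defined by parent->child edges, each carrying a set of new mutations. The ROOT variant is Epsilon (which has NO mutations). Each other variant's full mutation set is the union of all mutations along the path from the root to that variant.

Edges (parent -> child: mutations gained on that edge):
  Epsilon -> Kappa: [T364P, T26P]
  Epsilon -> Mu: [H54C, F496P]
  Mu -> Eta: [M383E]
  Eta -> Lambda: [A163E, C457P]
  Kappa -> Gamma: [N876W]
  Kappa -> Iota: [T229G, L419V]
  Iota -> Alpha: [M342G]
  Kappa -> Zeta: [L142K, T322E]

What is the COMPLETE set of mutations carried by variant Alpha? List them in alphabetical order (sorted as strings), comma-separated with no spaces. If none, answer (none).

At Epsilon: gained [] -> total []
At Kappa: gained ['T364P', 'T26P'] -> total ['T26P', 'T364P']
At Iota: gained ['T229G', 'L419V'] -> total ['L419V', 'T229G', 'T26P', 'T364P']
At Alpha: gained ['M342G'] -> total ['L419V', 'M342G', 'T229G', 'T26P', 'T364P']

Answer: L419V,M342G,T229G,T26P,T364P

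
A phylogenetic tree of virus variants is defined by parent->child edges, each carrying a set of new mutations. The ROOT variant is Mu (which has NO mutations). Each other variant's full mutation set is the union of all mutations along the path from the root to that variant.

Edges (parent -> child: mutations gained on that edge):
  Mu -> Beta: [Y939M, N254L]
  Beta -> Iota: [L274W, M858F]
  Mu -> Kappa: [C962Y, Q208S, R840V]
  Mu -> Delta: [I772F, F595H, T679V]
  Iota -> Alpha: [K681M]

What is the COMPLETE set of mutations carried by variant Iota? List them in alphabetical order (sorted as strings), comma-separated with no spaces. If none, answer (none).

At Mu: gained [] -> total []
At Beta: gained ['Y939M', 'N254L'] -> total ['N254L', 'Y939M']
At Iota: gained ['L274W', 'M858F'] -> total ['L274W', 'M858F', 'N254L', 'Y939M']

Answer: L274W,M858F,N254L,Y939M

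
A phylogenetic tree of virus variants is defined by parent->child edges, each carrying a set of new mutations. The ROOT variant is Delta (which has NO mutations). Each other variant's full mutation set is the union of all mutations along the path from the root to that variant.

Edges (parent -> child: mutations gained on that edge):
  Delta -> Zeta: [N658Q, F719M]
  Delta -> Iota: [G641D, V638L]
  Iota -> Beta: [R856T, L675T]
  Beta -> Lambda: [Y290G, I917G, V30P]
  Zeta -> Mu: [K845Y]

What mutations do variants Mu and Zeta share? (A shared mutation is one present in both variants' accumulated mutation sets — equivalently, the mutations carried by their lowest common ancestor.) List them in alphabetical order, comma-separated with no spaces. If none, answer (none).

Accumulating mutations along path to Mu:
  At Delta: gained [] -> total []
  At Zeta: gained ['N658Q', 'F719M'] -> total ['F719M', 'N658Q']
  At Mu: gained ['K845Y'] -> total ['F719M', 'K845Y', 'N658Q']
Mutations(Mu) = ['F719M', 'K845Y', 'N658Q']
Accumulating mutations along path to Zeta:
  At Delta: gained [] -> total []
  At Zeta: gained ['N658Q', 'F719M'] -> total ['F719M', 'N658Q']
Mutations(Zeta) = ['F719M', 'N658Q']
Intersection: ['F719M', 'K845Y', 'N658Q'] ∩ ['F719M', 'N658Q'] = ['F719M', 'N658Q']

Answer: F719M,N658Q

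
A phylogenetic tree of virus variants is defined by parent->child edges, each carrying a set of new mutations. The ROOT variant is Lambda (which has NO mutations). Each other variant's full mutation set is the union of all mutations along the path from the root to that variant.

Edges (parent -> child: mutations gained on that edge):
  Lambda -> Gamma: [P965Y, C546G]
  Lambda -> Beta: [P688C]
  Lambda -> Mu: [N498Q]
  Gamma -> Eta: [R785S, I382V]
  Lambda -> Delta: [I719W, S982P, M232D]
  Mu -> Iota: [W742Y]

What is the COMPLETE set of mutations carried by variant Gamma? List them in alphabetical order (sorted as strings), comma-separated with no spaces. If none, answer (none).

Answer: C546G,P965Y

Derivation:
At Lambda: gained [] -> total []
At Gamma: gained ['P965Y', 'C546G'] -> total ['C546G', 'P965Y']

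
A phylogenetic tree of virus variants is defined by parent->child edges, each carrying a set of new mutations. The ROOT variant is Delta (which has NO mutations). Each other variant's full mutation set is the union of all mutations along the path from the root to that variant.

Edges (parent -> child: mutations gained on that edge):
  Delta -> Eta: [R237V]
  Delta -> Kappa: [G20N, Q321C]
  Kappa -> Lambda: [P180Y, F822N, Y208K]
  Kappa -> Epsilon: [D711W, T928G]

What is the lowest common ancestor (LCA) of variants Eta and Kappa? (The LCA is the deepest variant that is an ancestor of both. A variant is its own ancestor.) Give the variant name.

Path from root to Eta: Delta -> Eta
  ancestors of Eta: {Delta, Eta}
Path from root to Kappa: Delta -> Kappa
  ancestors of Kappa: {Delta, Kappa}
Common ancestors: {Delta}
Walk up from Kappa: Kappa (not in ancestors of Eta), Delta (in ancestors of Eta)
Deepest common ancestor (LCA) = Delta

Answer: Delta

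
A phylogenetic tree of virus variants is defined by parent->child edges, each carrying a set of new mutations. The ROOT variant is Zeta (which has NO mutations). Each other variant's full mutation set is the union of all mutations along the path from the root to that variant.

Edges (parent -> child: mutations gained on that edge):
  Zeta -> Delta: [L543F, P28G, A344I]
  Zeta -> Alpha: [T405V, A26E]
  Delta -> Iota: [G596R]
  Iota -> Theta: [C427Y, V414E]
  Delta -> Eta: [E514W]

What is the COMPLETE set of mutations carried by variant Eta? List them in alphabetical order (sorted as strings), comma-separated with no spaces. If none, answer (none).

At Zeta: gained [] -> total []
At Delta: gained ['L543F', 'P28G', 'A344I'] -> total ['A344I', 'L543F', 'P28G']
At Eta: gained ['E514W'] -> total ['A344I', 'E514W', 'L543F', 'P28G']

Answer: A344I,E514W,L543F,P28G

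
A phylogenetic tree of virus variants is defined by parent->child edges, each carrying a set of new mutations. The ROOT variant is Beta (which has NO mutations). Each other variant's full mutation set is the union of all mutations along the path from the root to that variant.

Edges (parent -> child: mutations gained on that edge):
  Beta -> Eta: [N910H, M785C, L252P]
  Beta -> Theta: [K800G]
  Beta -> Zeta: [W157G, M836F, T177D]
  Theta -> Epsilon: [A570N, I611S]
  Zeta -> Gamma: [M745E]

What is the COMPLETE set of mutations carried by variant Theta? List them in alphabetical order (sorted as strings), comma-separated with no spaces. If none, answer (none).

At Beta: gained [] -> total []
At Theta: gained ['K800G'] -> total ['K800G']

Answer: K800G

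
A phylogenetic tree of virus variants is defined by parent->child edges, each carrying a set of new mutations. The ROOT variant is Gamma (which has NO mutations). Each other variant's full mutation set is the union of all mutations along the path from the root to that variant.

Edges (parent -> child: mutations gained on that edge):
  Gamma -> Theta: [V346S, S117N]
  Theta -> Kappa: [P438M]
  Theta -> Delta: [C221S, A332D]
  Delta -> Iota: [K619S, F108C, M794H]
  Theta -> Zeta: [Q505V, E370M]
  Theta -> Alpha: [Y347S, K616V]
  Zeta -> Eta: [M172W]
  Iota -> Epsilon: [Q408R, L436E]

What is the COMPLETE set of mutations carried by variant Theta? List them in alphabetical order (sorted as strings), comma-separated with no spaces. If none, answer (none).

Answer: S117N,V346S

Derivation:
At Gamma: gained [] -> total []
At Theta: gained ['V346S', 'S117N'] -> total ['S117N', 'V346S']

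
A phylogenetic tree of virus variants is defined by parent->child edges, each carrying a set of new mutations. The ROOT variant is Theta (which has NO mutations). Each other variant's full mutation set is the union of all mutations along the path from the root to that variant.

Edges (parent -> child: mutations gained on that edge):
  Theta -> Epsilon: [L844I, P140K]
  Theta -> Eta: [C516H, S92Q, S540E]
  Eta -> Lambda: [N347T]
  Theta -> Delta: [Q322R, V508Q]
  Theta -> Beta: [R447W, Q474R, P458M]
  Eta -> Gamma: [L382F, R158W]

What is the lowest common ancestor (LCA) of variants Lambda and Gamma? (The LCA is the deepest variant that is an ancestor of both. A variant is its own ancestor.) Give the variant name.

Answer: Eta

Derivation:
Path from root to Lambda: Theta -> Eta -> Lambda
  ancestors of Lambda: {Theta, Eta, Lambda}
Path from root to Gamma: Theta -> Eta -> Gamma
  ancestors of Gamma: {Theta, Eta, Gamma}
Common ancestors: {Theta, Eta}
Walk up from Gamma: Gamma (not in ancestors of Lambda), Eta (in ancestors of Lambda), Theta (in ancestors of Lambda)
Deepest common ancestor (LCA) = Eta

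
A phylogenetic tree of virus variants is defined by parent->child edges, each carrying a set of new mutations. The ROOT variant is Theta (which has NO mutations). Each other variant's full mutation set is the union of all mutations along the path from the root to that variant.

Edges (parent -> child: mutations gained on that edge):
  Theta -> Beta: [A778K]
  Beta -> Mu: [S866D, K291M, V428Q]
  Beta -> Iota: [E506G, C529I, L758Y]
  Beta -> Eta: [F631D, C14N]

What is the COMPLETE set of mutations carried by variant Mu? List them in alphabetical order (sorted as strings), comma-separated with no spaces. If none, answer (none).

Answer: A778K,K291M,S866D,V428Q

Derivation:
At Theta: gained [] -> total []
At Beta: gained ['A778K'] -> total ['A778K']
At Mu: gained ['S866D', 'K291M', 'V428Q'] -> total ['A778K', 'K291M', 'S866D', 'V428Q']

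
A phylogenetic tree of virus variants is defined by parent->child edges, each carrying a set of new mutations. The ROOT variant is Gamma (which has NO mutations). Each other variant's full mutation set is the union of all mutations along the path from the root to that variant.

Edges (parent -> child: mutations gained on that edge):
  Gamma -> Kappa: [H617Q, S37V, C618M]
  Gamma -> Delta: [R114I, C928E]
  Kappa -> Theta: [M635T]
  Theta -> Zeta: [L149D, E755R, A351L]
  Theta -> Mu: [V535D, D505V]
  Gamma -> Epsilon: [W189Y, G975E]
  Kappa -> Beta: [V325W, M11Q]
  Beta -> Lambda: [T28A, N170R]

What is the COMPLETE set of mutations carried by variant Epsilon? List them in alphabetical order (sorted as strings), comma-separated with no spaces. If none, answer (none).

Answer: G975E,W189Y

Derivation:
At Gamma: gained [] -> total []
At Epsilon: gained ['W189Y', 'G975E'] -> total ['G975E', 'W189Y']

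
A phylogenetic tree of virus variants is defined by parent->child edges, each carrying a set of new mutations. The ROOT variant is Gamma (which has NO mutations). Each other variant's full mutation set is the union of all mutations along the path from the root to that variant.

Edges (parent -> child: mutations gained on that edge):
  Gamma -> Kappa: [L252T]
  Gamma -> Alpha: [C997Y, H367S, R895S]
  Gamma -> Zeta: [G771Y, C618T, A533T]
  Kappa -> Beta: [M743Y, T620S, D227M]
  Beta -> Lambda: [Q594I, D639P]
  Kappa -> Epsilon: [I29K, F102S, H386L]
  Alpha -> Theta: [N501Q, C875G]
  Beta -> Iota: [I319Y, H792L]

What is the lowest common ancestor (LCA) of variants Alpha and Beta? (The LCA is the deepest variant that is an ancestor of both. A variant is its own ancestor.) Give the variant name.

Path from root to Alpha: Gamma -> Alpha
  ancestors of Alpha: {Gamma, Alpha}
Path from root to Beta: Gamma -> Kappa -> Beta
  ancestors of Beta: {Gamma, Kappa, Beta}
Common ancestors: {Gamma}
Walk up from Beta: Beta (not in ancestors of Alpha), Kappa (not in ancestors of Alpha), Gamma (in ancestors of Alpha)
Deepest common ancestor (LCA) = Gamma

Answer: Gamma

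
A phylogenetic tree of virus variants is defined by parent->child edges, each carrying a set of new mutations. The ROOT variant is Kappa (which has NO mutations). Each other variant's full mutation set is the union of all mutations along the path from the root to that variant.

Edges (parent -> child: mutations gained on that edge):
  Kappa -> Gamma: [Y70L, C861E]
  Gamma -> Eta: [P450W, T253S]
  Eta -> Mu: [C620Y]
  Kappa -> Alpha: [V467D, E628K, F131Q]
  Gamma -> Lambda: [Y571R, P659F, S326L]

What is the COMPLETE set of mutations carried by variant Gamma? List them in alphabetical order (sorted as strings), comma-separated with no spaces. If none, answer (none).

At Kappa: gained [] -> total []
At Gamma: gained ['Y70L', 'C861E'] -> total ['C861E', 'Y70L']

Answer: C861E,Y70L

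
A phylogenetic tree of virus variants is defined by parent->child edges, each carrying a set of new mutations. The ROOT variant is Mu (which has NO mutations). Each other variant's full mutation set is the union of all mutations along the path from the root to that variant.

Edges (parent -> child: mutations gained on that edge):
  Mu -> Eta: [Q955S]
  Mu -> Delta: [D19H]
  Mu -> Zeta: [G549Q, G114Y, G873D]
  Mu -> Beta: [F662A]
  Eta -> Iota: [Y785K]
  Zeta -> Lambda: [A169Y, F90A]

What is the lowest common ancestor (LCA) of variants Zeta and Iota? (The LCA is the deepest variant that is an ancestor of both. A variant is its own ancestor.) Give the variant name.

Path from root to Zeta: Mu -> Zeta
  ancestors of Zeta: {Mu, Zeta}
Path from root to Iota: Mu -> Eta -> Iota
  ancestors of Iota: {Mu, Eta, Iota}
Common ancestors: {Mu}
Walk up from Iota: Iota (not in ancestors of Zeta), Eta (not in ancestors of Zeta), Mu (in ancestors of Zeta)
Deepest common ancestor (LCA) = Mu

Answer: Mu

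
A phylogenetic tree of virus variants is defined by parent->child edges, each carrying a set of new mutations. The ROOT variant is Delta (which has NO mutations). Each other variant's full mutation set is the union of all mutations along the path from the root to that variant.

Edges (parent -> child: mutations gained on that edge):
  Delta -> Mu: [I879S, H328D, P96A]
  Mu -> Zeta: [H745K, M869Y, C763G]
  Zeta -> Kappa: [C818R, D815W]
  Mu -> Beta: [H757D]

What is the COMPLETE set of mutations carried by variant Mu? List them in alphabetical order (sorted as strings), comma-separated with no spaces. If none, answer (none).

At Delta: gained [] -> total []
At Mu: gained ['I879S', 'H328D', 'P96A'] -> total ['H328D', 'I879S', 'P96A']

Answer: H328D,I879S,P96A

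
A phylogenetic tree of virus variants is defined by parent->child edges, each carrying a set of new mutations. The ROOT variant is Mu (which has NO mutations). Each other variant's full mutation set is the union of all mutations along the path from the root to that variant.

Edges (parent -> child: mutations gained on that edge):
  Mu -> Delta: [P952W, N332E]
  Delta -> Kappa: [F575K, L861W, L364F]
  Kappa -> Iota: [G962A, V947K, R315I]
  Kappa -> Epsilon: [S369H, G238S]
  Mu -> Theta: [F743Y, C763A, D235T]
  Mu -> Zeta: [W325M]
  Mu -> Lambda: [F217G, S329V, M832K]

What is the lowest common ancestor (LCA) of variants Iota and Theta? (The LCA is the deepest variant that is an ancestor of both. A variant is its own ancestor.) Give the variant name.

Path from root to Iota: Mu -> Delta -> Kappa -> Iota
  ancestors of Iota: {Mu, Delta, Kappa, Iota}
Path from root to Theta: Mu -> Theta
  ancestors of Theta: {Mu, Theta}
Common ancestors: {Mu}
Walk up from Theta: Theta (not in ancestors of Iota), Mu (in ancestors of Iota)
Deepest common ancestor (LCA) = Mu

Answer: Mu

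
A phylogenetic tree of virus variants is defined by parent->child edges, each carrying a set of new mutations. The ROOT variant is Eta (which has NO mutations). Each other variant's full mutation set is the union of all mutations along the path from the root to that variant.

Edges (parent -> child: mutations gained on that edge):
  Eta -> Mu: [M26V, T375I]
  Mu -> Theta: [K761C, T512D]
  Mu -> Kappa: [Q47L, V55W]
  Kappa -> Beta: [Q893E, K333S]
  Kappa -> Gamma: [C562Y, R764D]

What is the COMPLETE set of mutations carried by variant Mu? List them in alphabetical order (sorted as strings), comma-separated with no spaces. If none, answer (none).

Answer: M26V,T375I

Derivation:
At Eta: gained [] -> total []
At Mu: gained ['M26V', 'T375I'] -> total ['M26V', 'T375I']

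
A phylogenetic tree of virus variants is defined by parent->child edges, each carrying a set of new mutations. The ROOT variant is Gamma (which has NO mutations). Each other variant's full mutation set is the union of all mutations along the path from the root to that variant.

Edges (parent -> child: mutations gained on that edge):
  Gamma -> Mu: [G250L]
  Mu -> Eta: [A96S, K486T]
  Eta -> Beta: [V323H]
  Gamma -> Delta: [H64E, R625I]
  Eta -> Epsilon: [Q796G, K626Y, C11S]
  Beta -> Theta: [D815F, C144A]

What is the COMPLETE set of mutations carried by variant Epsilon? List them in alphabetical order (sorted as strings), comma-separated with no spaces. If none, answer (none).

Answer: A96S,C11S,G250L,K486T,K626Y,Q796G

Derivation:
At Gamma: gained [] -> total []
At Mu: gained ['G250L'] -> total ['G250L']
At Eta: gained ['A96S', 'K486T'] -> total ['A96S', 'G250L', 'K486T']
At Epsilon: gained ['Q796G', 'K626Y', 'C11S'] -> total ['A96S', 'C11S', 'G250L', 'K486T', 'K626Y', 'Q796G']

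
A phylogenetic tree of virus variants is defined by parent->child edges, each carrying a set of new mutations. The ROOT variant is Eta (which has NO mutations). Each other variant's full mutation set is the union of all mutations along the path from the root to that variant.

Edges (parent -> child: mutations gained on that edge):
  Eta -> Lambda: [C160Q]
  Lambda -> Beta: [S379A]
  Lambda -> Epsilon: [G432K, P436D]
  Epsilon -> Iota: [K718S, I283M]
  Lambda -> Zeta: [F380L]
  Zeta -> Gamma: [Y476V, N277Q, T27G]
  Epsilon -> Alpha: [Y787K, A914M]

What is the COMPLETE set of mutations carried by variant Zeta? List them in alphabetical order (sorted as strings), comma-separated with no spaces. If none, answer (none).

At Eta: gained [] -> total []
At Lambda: gained ['C160Q'] -> total ['C160Q']
At Zeta: gained ['F380L'] -> total ['C160Q', 'F380L']

Answer: C160Q,F380L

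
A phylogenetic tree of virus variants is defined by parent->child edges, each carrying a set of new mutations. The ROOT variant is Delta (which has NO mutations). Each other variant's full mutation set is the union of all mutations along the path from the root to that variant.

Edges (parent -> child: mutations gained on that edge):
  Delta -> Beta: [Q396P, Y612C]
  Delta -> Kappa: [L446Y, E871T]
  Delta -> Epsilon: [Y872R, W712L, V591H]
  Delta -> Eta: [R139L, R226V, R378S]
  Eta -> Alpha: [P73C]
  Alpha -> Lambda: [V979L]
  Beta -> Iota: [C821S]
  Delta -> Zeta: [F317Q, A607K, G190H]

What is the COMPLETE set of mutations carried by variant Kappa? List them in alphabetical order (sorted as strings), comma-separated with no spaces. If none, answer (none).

At Delta: gained [] -> total []
At Kappa: gained ['L446Y', 'E871T'] -> total ['E871T', 'L446Y']

Answer: E871T,L446Y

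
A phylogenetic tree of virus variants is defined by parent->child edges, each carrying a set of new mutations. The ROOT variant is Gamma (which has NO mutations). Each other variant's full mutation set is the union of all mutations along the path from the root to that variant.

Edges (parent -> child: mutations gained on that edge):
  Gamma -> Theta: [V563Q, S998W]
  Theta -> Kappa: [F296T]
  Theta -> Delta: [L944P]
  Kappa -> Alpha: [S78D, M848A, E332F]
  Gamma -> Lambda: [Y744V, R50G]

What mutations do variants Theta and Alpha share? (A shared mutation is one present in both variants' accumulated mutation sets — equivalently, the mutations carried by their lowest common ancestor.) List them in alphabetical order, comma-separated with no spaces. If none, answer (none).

Answer: S998W,V563Q

Derivation:
Accumulating mutations along path to Theta:
  At Gamma: gained [] -> total []
  At Theta: gained ['V563Q', 'S998W'] -> total ['S998W', 'V563Q']
Mutations(Theta) = ['S998W', 'V563Q']
Accumulating mutations along path to Alpha:
  At Gamma: gained [] -> total []
  At Theta: gained ['V563Q', 'S998W'] -> total ['S998W', 'V563Q']
  At Kappa: gained ['F296T'] -> total ['F296T', 'S998W', 'V563Q']
  At Alpha: gained ['S78D', 'M848A', 'E332F'] -> total ['E332F', 'F296T', 'M848A', 'S78D', 'S998W', 'V563Q']
Mutations(Alpha) = ['E332F', 'F296T', 'M848A', 'S78D', 'S998W', 'V563Q']
Intersection: ['S998W', 'V563Q'] ∩ ['E332F', 'F296T', 'M848A', 'S78D', 'S998W', 'V563Q'] = ['S998W', 'V563Q']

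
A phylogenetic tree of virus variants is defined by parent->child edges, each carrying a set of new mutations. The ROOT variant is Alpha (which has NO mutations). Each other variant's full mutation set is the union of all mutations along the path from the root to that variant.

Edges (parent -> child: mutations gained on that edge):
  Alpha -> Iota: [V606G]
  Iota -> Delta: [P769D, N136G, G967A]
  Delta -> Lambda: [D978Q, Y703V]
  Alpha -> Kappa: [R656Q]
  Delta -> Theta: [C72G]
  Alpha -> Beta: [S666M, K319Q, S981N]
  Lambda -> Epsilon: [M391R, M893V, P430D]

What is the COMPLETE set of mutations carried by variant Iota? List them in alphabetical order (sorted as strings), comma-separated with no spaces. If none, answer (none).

Answer: V606G

Derivation:
At Alpha: gained [] -> total []
At Iota: gained ['V606G'] -> total ['V606G']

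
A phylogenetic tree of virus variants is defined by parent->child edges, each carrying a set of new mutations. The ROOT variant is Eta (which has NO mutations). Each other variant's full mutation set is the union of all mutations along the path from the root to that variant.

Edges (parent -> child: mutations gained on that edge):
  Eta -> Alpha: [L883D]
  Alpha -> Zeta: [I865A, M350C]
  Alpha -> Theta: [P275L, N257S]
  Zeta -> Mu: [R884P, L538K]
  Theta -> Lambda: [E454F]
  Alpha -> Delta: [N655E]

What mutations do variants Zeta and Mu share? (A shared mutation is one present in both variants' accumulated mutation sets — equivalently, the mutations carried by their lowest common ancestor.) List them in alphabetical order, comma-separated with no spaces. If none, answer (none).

Accumulating mutations along path to Zeta:
  At Eta: gained [] -> total []
  At Alpha: gained ['L883D'] -> total ['L883D']
  At Zeta: gained ['I865A', 'M350C'] -> total ['I865A', 'L883D', 'M350C']
Mutations(Zeta) = ['I865A', 'L883D', 'M350C']
Accumulating mutations along path to Mu:
  At Eta: gained [] -> total []
  At Alpha: gained ['L883D'] -> total ['L883D']
  At Zeta: gained ['I865A', 'M350C'] -> total ['I865A', 'L883D', 'M350C']
  At Mu: gained ['R884P', 'L538K'] -> total ['I865A', 'L538K', 'L883D', 'M350C', 'R884P']
Mutations(Mu) = ['I865A', 'L538K', 'L883D', 'M350C', 'R884P']
Intersection: ['I865A', 'L883D', 'M350C'] ∩ ['I865A', 'L538K', 'L883D', 'M350C', 'R884P'] = ['I865A', 'L883D', 'M350C']

Answer: I865A,L883D,M350C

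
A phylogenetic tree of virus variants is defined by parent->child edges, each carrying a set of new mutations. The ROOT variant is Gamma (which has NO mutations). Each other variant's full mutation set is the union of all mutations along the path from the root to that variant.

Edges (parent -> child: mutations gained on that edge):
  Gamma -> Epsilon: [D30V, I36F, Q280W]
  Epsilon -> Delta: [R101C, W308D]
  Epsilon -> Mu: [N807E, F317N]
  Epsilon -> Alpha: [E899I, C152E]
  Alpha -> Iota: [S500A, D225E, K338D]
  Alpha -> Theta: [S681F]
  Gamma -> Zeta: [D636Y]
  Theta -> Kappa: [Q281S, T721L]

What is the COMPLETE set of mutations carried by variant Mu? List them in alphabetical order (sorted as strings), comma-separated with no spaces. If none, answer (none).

Answer: D30V,F317N,I36F,N807E,Q280W

Derivation:
At Gamma: gained [] -> total []
At Epsilon: gained ['D30V', 'I36F', 'Q280W'] -> total ['D30V', 'I36F', 'Q280W']
At Mu: gained ['N807E', 'F317N'] -> total ['D30V', 'F317N', 'I36F', 'N807E', 'Q280W']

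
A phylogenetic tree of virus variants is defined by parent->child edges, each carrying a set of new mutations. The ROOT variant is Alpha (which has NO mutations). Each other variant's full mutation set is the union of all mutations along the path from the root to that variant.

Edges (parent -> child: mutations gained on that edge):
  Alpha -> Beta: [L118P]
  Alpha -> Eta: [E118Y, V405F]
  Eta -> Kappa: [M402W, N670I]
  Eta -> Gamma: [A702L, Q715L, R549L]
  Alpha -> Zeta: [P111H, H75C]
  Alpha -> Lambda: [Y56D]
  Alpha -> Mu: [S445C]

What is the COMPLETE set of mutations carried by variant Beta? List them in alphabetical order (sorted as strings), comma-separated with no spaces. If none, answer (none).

At Alpha: gained [] -> total []
At Beta: gained ['L118P'] -> total ['L118P']

Answer: L118P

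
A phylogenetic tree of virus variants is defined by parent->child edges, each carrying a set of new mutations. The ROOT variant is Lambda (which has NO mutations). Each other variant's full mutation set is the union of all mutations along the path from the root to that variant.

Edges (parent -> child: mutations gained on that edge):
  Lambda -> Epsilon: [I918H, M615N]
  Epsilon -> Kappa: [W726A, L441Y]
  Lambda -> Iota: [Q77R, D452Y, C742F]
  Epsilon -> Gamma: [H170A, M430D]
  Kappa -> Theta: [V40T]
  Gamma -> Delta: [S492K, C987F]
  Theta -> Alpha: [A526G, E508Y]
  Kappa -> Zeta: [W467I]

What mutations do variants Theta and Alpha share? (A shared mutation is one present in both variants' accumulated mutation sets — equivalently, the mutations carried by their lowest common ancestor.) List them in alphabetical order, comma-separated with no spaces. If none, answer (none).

Accumulating mutations along path to Theta:
  At Lambda: gained [] -> total []
  At Epsilon: gained ['I918H', 'M615N'] -> total ['I918H', 'M615N']
  At Kappa: gained ['W726A', 'L441Y'] -> total ['I918H', 'L441Y', 'M615N', 'W726A']
  At Theta: gained ['V40T'] -> total ['I918H', 'L441Y', 'M615N', 'V40T', 'W726A']
Mutations(Theta) = ['I918H', 'L441Y', 'M615N', 'V40T', 'W726A']
Accumulating mutations along path to Alpha:
  At Lambda: gained [] -> total []
  At Epsilon: gained ['I918H', 'M615N'] -> total ['I918H', 'M615N']
  At Kappa: gained ['W726A', 'L441Y'] -> total ['I918H', 'L441Y', 'M615N', 'W726A']
  At Theta: gained ['V40T'] -> total ['I918H', 'L441Y', 'M615N', 'V40T', 'W726A']
  At Alpha: gained ['A526G', 'E508Y'] -> total ['A526G', 'E508Y', 'I918H', 'L441Y', 'M615N', 'V40T', 'W726A']
Mutations(Alpha) = ['A526G', 'E508Y', 'I918H', 'L441Y', 'M615N', 'V40T', 'W726A']
Intersection: ['I918H', 'L441Y', 'M615N', 'V40T', 'W726A'] ∩ ['A526G', 'E508Y', 'I918H', 'L441Y', 'M615N', 'V40T', 'W726A'] = ['I918H', 'L441Y', 'M615N', 'V40T', 'W726A']

Answer: I918H,L441Y,M615N,V40T,W726A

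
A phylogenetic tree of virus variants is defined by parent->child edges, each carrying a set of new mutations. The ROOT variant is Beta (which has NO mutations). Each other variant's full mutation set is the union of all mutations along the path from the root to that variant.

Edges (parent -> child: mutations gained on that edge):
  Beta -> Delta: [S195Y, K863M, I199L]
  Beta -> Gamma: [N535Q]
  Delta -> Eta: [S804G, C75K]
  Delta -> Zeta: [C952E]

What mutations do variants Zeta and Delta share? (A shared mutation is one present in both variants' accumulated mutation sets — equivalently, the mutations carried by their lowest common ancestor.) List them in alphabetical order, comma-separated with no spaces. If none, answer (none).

Answer: I199L,K863M,S195Y

Derivation:
Accumulating mutations along path to Zeta:
  At Beta: gained [] -> total []
  At Delta: gained ['S195Y', 'K863M', 'I199L'] -> total ['I199L', 'K863M', 'S195Y']
  At Zeta: gained ['C952E'] -> total ['C952E', 'I199L', 'K863M', 'S195Y']
Mutations(Zeta) = ['C952E', 'I199L', 'K863M', 'S195Y']
Accumulating mutations along path to Delta:
  At Beta: gained [] -> total []
  At Delta: gained ['S195Y', 'K863M', 'I199L'] -> total ['I199L', 'K863M', 'S195Y']
Mutations(Delta) = ['I199L', 'K863M', 'S195Y']
Intersection: ['C952E', 'I199L', 'K863M', 'S195Y'] ∩ ['I199L', 'K863M', 'S195Y'] = ['I199L', 'K863M', 'S195Y']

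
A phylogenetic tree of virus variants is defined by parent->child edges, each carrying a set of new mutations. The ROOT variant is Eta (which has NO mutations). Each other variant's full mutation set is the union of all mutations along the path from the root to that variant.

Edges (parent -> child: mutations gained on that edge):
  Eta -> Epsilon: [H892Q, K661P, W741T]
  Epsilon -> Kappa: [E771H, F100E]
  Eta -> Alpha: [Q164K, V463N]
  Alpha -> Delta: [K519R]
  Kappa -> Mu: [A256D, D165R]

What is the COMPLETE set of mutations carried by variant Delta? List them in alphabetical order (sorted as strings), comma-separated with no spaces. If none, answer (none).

At Eta: gained [] -> total []
At Alpha: gained ['Q164K', 'V463N'] -> total ['Q164K', 'V463N']
At Delta: gained ['K519R'] -> total ['K519R', 'Q164K', 'V463N']

Answer: K519R,Q164K,V463N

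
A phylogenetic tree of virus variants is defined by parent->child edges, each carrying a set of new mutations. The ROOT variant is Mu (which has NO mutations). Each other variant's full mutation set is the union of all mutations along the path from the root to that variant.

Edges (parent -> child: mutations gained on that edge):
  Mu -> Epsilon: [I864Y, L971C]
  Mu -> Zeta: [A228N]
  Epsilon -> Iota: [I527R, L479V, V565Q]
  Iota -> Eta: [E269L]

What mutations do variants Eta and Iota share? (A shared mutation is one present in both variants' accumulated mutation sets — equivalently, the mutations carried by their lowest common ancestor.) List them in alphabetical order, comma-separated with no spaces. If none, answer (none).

Accumulating mutations along path to Eta:
  At Mu: gained [] -> total []
  At Epsilon: gained ['I864Y', 'L971C'] -> total ['I864Y', 'L971C']
  At Iota: gained ['I527R', 'L479V', 'V565Q'] -> total ['I527R', 'I864Y', 'L479V', 'L971C', 'V565Q']
  At Eta: gained ['E269L'] -> total ['E269L', 'I527R', 'I864Y', 'L479V', 'L971C', 'V565Q']
Mutations(Eta) = ['E269L', 'I527R', 'I864Y', 'L479V', 'L971C', 'V565Q']
Accumulating mutations along path to Iota:
  At Mu: gained [] -> total []
  At Epsilon: gained ['I864Y', 'L971C'] -> total ['I864Y', 'L971C']
  At Iota: gained ['I527R', 'L479V', 'V565Q'] -> total ['I527R', 'I864Y', 'L479V', 'L971C', 'V565Q']
Mutations(Iota) = ['I527R', 'I864Y', 'L479V', 'L971C', 'V565Q']
Intersection: ['E269L', 'I527R', 'I864Y', 'L479V', 'L971C', 'V565Q'] ∩ ['I527R', 'I864Y', 'L479V', 'L971C', 'V565Q'] = ['I527R', 'I864Y', 'L479V', 'L971C', 'V565Q']

Answer: I527R,I864Y,L479V,L971C,V565Q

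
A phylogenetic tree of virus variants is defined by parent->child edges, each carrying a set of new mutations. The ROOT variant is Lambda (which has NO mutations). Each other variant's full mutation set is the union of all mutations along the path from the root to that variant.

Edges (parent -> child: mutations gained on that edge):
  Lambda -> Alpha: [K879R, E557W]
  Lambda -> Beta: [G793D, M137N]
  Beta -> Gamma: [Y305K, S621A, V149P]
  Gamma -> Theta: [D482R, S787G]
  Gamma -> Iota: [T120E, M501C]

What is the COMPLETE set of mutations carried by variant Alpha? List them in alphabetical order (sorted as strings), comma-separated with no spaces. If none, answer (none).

Answer: E557W,K879R

Derivation:
At Lambda: gained [] -> total []
At Alpha: gained ['K879R', 'E557W'] -> total ['E557W', 'K879R']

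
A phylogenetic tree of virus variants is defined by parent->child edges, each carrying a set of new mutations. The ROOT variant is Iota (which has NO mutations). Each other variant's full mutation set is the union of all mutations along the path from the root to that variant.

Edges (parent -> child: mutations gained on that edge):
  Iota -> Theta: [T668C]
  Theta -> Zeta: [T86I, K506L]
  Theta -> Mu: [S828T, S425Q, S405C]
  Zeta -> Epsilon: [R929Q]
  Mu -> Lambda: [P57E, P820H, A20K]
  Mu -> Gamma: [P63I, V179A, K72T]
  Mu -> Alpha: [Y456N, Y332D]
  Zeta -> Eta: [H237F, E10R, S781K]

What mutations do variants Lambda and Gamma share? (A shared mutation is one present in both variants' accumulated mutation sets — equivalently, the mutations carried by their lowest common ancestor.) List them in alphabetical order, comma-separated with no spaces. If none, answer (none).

Answer: S405C,S425Q,S828T,T668C

Derivation:
Accumulating mutations along path to Lambda:
  At Iota: gained [] -> total []
  At Theta: gained ['T668C'] -> total ['T668C']
  At Mu: gained ['S828T', 'S425Q', 'S405C'] -> total ['S405C', 'S425Q', 'S828T', 'T668C']
  At Lambda: gained ['P57E', 'P820H', 'A20K'] -> total ['A20K', 'P57E', 'P820H', 'S405C', 'S425Q', 'S828T', 'T668C']
Mutations(Lambda) = ['A20K', 'P57E', 'P820H', 'S405C', 'S425Q', 'S828T', 'T668C']
Accumulating mutations along path to Gamma:
  At Iota: gained [] -> total []
  At Theta: gained ['T668C'] -> total ['T668C']
  At Mu: gained ['S828T', 'S425Q', 'S405C'] -> total ['S405C', 'S425Q', 'S828T', 'T668C']
  At Gamma: gained ['P63I', 'V179A', 'K72T'] -> total ['K72T', 'P63I', 'S405C', 'S425Q', 'S828T', 'T668C', 'V179A']
Mutations(Gamma) = ['K72T', 'P63I', 'S405C', 'S425Q', 'S828T', 'T668C', 'V179A']
Intersection: ['A20K', 'P57E', 'P820H', 'S405C', 'S425Q', 'S828T', 'T668C'] ∩ ['K72T', 'P63I', 'S405C', 'S425Q', 'S828T', 'T668C', 'V179A'] = ['S405C', 'S425Q', 'S828T', 'T668C']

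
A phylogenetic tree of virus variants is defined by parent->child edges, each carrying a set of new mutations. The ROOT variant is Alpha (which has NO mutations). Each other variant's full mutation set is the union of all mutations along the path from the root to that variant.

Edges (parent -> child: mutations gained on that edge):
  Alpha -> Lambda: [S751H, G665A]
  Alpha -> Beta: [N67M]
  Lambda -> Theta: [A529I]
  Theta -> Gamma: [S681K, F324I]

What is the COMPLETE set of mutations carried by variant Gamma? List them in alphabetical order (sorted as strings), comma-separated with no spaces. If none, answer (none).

At Alpha: gained [] -> total []
At Lambda: gained ['S751H', 'G665A'] -> total ['G665A', 'S751H']
At Theta: gained ['A529I'] -> total ['A529I', 'G665A', 'S751H']
At Gamma: gained ['S681K', 'F324I'] -> total ['A529I', 'F324I', 'G665A', 'S681K', 'S751H']

Answer: A529I,F324I,G665A,S681K,S751H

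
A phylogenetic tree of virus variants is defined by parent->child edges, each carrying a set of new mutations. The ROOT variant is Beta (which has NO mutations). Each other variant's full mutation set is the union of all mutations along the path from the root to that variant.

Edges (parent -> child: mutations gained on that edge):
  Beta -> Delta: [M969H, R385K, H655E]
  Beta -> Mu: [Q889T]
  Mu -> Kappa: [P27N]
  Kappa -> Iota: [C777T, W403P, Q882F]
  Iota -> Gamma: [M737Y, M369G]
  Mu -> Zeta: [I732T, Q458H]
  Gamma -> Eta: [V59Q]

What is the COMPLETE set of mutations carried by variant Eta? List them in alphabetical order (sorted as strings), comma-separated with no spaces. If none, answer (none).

Answer: C777T,M369G,M737Y,P27N,Q882F,Q889T,V59Q,W403P

Derivation:
At Beta: gained [] -> total []
At Mu: gained ['Q889T'] -> total ['Q889T']
At Kappa: gained ['P27N'] -> total ['P27N', 'Q889T']
At Iota: gained ['C777T', 'W403P', 'Q882F'] -> total ['C777T', 'P27N', 'Q882F', 'Q889T', 'W403P']
At Gamma: gained ['M737Y', 'M369G'] -> total ['C777T', 'M369G', 'M737Y', 'P27N', 'Q882F', 'Q889T', 'W403P']
At Eta: gained ['V59Q'] -> total ['C777T', 'M369G', 'M737Y', 'P27N', 'Q882F', 'Q889T', 'V59Q', 'W403P']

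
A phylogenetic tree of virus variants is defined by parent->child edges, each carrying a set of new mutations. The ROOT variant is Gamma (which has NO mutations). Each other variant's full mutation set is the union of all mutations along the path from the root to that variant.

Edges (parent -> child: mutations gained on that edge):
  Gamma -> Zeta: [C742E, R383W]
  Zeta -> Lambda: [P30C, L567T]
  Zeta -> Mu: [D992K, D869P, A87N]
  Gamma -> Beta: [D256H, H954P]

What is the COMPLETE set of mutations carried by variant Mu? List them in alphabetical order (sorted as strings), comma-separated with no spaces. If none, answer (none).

Answer: A87N,C742E,D869P,D992K,R383W

Derivation:
At Gamma: gained [] -> total []
At Zeta: gained ['C742E', 'R383W'] -> total ['C742E', 'R383W']
At Mu: gained ['D992K', 'D869P', 'A87N'] -> total ['A87N', 'C742E', 'D869P', 'D992K', 'R383W']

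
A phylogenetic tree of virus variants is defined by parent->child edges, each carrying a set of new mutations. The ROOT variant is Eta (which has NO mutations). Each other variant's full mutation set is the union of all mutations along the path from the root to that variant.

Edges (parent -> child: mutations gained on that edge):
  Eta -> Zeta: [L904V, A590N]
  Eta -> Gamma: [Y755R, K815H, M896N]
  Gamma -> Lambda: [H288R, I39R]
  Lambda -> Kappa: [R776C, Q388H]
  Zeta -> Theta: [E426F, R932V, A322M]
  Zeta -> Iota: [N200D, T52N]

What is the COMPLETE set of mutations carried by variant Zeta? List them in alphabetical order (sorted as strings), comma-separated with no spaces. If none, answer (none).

At Eta: gained [] -> total []
At Zeta: gained ['L904V', 'A590N'] -> total ['A590N', 'L904V']

Answer: A590N,L904V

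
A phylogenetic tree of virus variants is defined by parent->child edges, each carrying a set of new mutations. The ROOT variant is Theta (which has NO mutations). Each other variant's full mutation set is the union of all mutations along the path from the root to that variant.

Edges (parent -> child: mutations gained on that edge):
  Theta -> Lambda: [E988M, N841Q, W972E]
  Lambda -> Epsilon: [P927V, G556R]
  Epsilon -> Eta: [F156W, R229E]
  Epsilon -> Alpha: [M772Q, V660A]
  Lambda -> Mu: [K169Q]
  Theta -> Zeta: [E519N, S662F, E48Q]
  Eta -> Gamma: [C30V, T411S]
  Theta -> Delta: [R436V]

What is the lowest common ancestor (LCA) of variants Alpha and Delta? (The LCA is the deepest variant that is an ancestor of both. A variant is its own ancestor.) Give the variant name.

Path from root to Alpha: Theta -> Lambda -> Epsilon -> Alpha
  ancestors of Alpha: {Theta, Lambda, Epsilon, Alpha}
Path from root to Delta: Theta -> Delta
  ancestors of Delta: {Theta, Delta}
Common ancestors: {Theta}
Walk up from Delta: Delta (not in ancestors of Alpha), Theta (in ancestors of Alpha)
Deepest common ancestor (LCA) = Theta

Answer: Theta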